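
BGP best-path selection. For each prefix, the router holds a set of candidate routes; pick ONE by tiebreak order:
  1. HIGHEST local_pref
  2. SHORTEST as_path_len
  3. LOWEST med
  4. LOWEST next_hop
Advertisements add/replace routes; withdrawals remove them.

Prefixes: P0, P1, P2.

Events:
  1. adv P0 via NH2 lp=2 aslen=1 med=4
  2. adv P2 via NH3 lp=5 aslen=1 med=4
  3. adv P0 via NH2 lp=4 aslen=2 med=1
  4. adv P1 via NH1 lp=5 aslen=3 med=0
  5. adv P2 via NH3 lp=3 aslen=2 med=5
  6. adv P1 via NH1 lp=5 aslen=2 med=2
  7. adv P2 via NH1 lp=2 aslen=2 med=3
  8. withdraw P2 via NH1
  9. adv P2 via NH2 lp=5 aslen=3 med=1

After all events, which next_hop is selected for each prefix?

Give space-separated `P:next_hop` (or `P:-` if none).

Answer: P0:NH2 P1:NH1 P2:NH2

Derivation:
Op 1: best P0=NH2 P1=- P2=-
Op 2: best P0=NH2 P1=- P2=NH3
Op 3: best P0=NH2 P1=- P2=NH3
Op 4: best P0=NH2 P1=NH1 P2=NH3
Op 5: best P0=NH2 P1=NH1 P2=NH3
Op 6: best P0=NH2 P1=NH1 P2=NH3
Op 7: best P0=NH2 P1=NH1 P2=NH3
Op 8: best P0=NH2 P1=NH1 P2=NH3
Op 9: best P0=NH2 P1=NH1 P2=NH2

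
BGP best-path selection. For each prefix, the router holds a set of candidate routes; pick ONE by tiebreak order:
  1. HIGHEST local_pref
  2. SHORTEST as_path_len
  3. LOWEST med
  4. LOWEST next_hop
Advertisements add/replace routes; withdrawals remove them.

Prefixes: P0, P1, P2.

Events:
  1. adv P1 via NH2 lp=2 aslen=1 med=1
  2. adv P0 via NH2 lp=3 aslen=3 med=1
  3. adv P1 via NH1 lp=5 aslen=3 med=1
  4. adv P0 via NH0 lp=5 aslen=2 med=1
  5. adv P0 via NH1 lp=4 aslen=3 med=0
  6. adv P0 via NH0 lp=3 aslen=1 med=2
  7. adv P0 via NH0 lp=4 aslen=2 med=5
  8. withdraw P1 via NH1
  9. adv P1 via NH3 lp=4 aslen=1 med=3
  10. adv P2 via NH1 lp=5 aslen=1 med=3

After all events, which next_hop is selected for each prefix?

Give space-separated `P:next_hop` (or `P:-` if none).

Op 1: best P0=- P1=NH2 P2=-
Op 2: best P0=NH2 P1=NH2 P2=-
Op 3: best P0=NH2 P1=NH1 P2=-
Op 4: best P0=NH0 P1=NH1 P2=-
Op 5: best P0=NH0 P1=NH1 P2=-
Op 6: best P0=NH1 P1=NH1 P2=-
Op 7: best P0=NH0 P1=NH1 P2=-
Op 8: best P0=NH0 P1=NH2 P2=-
Op 9: best P0=NH0 P1=NH3 P2=-
Op 10: best P0=NH0 P1=NH3 P2=NH1

Answer: P0:NH0 P1:NH3 P2:NH1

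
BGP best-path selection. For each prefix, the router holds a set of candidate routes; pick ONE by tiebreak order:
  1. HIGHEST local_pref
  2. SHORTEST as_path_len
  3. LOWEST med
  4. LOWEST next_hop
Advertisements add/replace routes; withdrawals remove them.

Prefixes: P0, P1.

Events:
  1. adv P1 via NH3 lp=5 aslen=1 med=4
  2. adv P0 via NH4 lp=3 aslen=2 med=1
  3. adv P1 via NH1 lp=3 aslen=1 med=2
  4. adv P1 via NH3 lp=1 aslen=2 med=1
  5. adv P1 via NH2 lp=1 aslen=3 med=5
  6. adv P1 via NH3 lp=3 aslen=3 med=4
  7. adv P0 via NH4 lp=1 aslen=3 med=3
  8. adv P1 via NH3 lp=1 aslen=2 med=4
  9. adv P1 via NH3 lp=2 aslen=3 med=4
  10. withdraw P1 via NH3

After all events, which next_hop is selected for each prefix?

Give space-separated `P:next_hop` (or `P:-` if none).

Answer: P0:NH4 P1:NH1

Derivation:
Op 1: best P0=- P1=NH3
Op 2: best P0=NH4 P1=NH3
Op 3: best P0=NH4 P1=NH3
Op 4: best P0=NH4 P1=NH1
Op 5: best P0=NH4 P1=NH1
Op 6: best P0=NH4 P1=NH1
Op 7: best P0=NH4 P1=NH1
Op 8: best P0=NH4 P1=NH1
Op 9: best P0=NH4 P1=NH1
Op 10: best P0=NH4 P1=NH1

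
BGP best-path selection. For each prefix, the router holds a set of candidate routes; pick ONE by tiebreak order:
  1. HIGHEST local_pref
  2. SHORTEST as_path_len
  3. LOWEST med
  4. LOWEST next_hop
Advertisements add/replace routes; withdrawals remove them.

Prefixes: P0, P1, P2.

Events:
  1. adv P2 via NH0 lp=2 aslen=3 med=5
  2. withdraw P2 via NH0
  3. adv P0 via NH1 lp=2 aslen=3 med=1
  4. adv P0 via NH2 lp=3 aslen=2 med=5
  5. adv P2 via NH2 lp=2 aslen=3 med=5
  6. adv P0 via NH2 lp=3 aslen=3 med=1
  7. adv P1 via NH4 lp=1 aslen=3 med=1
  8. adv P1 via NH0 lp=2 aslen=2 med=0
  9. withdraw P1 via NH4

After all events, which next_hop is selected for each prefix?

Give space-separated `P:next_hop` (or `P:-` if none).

Answer: P0:NH2 P1:NH0 P2:NH2

Derivation:
Op 1: best P0=- P1=- P2=NH0
Op 2: best P0=- P1=- P2=-
Op 3: best P0=NH1 P1=- P2=-
Op 4: best P0=NH2 P1=- P2=-
Op 5: best P0=NH2 P1=- P2=NH2
Op 6: best P0=NH2 P1=- P2=NH2
Op 7: best P0=NH2 P1=NH4 P2=NH2
Op 8: best P0=NH2 P1=NH0 P2=NH2
Op 9: best P0=NH2 P1=NH0 P2=NH2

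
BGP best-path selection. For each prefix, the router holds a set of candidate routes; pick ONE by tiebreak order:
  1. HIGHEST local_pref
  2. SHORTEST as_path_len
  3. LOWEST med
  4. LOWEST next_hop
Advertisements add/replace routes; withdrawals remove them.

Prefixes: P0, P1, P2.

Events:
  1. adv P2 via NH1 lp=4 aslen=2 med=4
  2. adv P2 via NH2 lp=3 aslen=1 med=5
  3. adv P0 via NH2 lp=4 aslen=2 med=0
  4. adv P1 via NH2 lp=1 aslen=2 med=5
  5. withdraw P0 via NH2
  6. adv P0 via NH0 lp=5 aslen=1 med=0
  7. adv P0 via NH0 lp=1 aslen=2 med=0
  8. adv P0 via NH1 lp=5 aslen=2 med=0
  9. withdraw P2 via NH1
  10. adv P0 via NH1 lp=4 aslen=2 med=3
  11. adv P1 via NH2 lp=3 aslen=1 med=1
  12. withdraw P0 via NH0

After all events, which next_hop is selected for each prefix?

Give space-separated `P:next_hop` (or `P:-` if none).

Op 1: best P0=- P1=- P2=NH1
Op 2: best P0=- P1=- P2=NH1
Op 3: best P0=NH2 P1=- P2=NH1
Op 4: best P0=NH2 P1=NH2 P2=NH1
Op 5: best P0=- P1=NH2 P2=NH1
Op 6: best P0=NH0 P1=NH2 P2=NH1
Op 7: best P0=NH0 P1=NH2 P2=NH1
Op 8: best P0=NH1 P1=NH2 P2=NH1
Op 9: best P0=NH1 P1=NH2 P2=NH2
Op 10: best P0=NH1 P1=NH2 P2=NH2
Op 11: best P0=NH1 P1=NH2 P2=NH2
Op 12: best P0=NH1 P1=NH2 P2=NH2

Answer: P0:NH1 P1:NH2 P2:NH2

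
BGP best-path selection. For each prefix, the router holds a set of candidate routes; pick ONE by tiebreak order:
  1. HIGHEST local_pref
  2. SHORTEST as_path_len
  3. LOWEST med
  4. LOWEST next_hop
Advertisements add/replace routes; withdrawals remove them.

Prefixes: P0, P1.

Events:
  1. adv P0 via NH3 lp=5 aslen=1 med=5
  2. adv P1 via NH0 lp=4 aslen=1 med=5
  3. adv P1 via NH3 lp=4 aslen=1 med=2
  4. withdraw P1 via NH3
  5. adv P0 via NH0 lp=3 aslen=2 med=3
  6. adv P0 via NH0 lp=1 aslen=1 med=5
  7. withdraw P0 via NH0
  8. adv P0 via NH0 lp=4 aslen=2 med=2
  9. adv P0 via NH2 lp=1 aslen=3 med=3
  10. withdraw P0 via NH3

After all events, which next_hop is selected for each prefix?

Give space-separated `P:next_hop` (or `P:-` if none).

Answer: P0:NH0 P1:NH0

Derivation:
Op 1: best P0=NH3 P1=-
Op 2: best P0=NH3 P1=NH0
Op 3: best P0=NH3 P1=NH3
Op 4: best P0=NH3 P1=NH0
Op 5: best P0=NH3 P1=NH0
Op 6: best P0=NH3 P1=NH0
Op 7: best P0=NH3 P1=NH0
Op 8: best P0=NH3 P1=NH0
Op 9: best P0=NH3 P1=NH0
Op 10: best P0=NH0 P1=NH0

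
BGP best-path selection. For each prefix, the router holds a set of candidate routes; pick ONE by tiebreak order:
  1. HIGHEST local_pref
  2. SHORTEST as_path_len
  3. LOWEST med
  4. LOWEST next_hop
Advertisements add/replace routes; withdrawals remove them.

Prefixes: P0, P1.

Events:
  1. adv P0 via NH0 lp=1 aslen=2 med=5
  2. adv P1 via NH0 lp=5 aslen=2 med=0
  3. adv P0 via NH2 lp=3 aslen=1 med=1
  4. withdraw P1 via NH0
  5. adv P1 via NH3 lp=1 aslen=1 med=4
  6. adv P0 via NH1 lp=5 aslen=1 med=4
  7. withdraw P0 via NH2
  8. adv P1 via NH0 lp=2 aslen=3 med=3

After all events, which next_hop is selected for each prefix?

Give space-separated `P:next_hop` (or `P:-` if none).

Answer: P0:NH1 P1:NH0

Derivation:
Op 1: best P0=NH0 P1=-
Op 2: best P0=NH0 P1=NH0
Op 3: best P0=NH2 P1=NH0
Op 4: best P0=NH2 P1=-
Op 5: best P0=NH2 P1=NH3
Op 6: best P0=NH1 P1=NH3
Op 7: best P0=NH1 P1=NH3
Op 8: best P0=NH1 P1=NH0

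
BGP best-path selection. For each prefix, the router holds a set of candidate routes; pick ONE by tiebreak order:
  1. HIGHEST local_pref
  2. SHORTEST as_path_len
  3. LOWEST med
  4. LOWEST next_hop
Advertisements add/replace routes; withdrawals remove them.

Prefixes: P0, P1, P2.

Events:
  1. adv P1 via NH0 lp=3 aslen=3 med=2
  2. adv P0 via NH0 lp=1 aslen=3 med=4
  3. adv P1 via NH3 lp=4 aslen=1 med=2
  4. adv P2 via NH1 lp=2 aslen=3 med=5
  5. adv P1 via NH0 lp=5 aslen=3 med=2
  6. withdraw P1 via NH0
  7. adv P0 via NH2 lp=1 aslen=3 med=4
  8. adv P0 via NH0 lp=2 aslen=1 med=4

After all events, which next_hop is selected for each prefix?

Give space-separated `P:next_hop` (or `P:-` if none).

Answer: P0:NH0 P1:NH3 P2:NH1

Derivation:
Op 1: best P0=- P1=NH0 P2=-
Op 2: best P0=NH0 P1=NH0 P2=-
Op 3: best P0=NH0 P1=NH3 P2=-
Op 4: best P0=NH0 P1=NH3 P2=NH1
Op 5: best P0=NH0 P1=NH0 P2=NH1
Op 6: best P0=NH0 P1=NH3 P2=NH1
Op 7: best P0=NH0 P1=NH3 P2=NH1
Op 8: best P0=NH0 P1=NH3 P2=NH1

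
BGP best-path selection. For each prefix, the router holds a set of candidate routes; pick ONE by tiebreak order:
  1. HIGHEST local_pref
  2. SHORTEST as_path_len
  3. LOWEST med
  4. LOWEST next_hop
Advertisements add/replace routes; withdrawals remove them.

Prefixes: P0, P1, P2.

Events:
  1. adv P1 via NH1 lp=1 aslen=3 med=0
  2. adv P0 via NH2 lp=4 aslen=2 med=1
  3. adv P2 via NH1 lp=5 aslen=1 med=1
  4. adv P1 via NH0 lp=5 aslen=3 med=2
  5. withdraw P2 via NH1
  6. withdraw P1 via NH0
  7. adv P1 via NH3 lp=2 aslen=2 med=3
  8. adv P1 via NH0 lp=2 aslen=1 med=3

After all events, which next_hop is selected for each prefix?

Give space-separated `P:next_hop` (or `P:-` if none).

Answer: P0:NH2 P1:NH0 P2:-

Derivation:
Op 1: best P0=- P1=NH1 P2=-
Op 2: best P0=NH2 P1=NH1 P2=-
Op 3: best P0=NH2 P1=NH1 P2=NH1
Op 4: best P0=NH2 P1=NH0 P2=NH1
Op 5: best P0=NH2 P1=NH0 P2=-
Op 6: best P0=NH2 P1=NH1 P2=-
Op 7: best P0=NH2 P1=NH3 P2=-
Op 8: best P0=NH2 P1=NH0 P2=-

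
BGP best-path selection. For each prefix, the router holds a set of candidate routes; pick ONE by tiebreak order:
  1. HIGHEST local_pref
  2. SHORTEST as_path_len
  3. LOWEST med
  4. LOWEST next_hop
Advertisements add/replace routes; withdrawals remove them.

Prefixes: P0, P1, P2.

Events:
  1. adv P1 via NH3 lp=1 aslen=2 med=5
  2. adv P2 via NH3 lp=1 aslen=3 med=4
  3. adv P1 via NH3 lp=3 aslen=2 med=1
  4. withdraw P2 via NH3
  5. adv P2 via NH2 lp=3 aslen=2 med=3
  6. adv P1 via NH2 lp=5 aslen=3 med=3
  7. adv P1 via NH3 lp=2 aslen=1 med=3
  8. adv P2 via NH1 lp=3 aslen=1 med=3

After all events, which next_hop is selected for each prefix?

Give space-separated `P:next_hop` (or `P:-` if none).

Answer: P0:- P1:NH2 P2:NH1

Derivation:
Op 1: best P0=- P1=NH3 P2=-
Op 2: best P0=- P1=NH3 P2=NH3
Op 3: best P0=- P1=NH3 P2=NH3
Op 4: best P0=- P1=NH3 P2=-
Op 5: best P0=- P1=NH3 P2=NH2
Op 6: best P0=- P1=NH2 P2=NH2
Op 7: best P0=- P1=NH2 P2=NH2
Op 8: best P0=- P1=NH2 P2=NH1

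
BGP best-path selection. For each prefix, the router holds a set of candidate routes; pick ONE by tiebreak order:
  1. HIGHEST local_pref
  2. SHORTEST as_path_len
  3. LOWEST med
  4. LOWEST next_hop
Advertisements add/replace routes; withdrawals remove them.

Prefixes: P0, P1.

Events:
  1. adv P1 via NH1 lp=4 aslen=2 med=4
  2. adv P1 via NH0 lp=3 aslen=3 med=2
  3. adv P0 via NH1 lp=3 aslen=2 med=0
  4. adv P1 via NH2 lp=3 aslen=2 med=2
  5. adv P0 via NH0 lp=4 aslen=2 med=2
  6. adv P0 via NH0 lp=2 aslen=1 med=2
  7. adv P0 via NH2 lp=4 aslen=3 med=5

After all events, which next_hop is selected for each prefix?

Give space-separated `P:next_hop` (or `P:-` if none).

Answer: P0:NH2 P1:NH1

Derivation:
Op 1: best P0=- P1=NH1
Op 2: best P0=- P1=NH1
Op 3: best P0=NH1 P1=NH1
Op 4: best P0=NH1 P1=NH1
Op 5: best P0=NH0 P1=NH1
Op 6: best P0=NH1 P1=NH1
Op 7: best P0=NH2 P1=NH1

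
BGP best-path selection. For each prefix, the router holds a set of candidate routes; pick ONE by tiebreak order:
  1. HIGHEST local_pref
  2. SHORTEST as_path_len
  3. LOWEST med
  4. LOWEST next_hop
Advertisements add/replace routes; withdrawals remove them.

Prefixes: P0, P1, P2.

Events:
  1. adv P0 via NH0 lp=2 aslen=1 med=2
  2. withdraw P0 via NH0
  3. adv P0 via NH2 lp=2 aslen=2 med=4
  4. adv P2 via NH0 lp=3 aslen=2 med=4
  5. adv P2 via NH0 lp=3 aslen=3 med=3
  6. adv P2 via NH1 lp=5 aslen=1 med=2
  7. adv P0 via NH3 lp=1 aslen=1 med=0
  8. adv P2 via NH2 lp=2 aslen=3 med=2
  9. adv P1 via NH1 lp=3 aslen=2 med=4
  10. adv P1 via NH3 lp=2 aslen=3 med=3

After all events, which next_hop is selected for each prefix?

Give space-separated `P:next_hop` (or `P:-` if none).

Op 1: best P0=NH0 P1=- P2=-
Op 2: best P0=- P1=- P2=-
Op 3: best P0=NH2 P1=- P2=-
Op 4: best P0=NH2 P1=- P2=NH0
Op 5: best P0=NH2 P1=- P2=NH0
Op 6: best P0=NH2 P1=- P2=NH1
Op 7: best P0=NH2 P1=- P2=NH1
Op 8: best P0=NH2 P1=- P2=NH1
Op 9: best P0=NH2 P1=NH1 P2=NH1
Op 10: best P0=NH2 P1=NH1 P2=NH1

Answer: P0:NH2 P1:NH1 P2:NH1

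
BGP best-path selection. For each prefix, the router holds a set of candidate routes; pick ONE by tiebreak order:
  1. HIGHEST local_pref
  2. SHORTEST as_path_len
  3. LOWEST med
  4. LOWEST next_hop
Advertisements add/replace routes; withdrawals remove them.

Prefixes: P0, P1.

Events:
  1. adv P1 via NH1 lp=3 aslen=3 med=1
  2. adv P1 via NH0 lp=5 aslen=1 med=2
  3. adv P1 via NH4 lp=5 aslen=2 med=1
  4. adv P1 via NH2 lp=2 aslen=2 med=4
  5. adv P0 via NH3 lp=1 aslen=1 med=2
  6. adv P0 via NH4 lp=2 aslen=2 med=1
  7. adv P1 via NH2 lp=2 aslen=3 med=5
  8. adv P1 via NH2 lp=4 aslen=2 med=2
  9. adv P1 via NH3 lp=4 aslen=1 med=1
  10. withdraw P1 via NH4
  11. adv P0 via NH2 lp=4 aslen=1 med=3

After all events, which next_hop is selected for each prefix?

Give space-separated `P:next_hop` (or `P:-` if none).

Op 1: best P0=- P1=NH1
Op 2: best P0=- P1=NH0
Op 3: best P0=- P1=NH0
Op 4: best P0=- P1=NH0
Op 5: best P0=NH3 P1=NH0
Op 6: best P0=NH4 P1=NH0
Op 7: best P0=NH4 P1=NH0
Op 8: best P0=NH4 P1=NH0
Op 9: best P0=NH4 P1=NH0
Op 10: best P0=NH4 P1=NH0
Op 11: best P0=NH2 P1=NH0

Answer: P0:NH2 P1:NH0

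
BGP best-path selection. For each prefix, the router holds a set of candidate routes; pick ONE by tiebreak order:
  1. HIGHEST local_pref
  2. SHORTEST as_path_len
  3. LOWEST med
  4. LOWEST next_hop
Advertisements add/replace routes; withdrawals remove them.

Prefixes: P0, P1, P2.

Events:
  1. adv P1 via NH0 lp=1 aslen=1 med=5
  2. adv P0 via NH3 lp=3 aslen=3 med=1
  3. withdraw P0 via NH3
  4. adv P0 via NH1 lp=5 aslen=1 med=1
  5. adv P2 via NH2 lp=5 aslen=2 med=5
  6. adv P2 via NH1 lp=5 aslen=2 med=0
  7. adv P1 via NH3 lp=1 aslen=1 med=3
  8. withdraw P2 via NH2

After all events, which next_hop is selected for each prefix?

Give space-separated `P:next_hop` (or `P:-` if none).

Op 1: best P0=- P1=NH0 P2=-
Op 2: best P0=NH3 P1=NH0 P2=-
Op 3: best P0=- P1=NH0 P2=-
Op 4: best P0=NH1 P1=NH0 P2=-
Op 5: best P0=NH1 P1=NH0 P2=NH2
Op 6: best P0=NH1 P1=NH0 P2=NH1
Op 7: best P0=NH1 P1=NH3 P2=NH1
Op 8: best P0=NH1 P1=NH3 P2=NH1

Answer: P0:NH1 P1:NH3 P2:NH1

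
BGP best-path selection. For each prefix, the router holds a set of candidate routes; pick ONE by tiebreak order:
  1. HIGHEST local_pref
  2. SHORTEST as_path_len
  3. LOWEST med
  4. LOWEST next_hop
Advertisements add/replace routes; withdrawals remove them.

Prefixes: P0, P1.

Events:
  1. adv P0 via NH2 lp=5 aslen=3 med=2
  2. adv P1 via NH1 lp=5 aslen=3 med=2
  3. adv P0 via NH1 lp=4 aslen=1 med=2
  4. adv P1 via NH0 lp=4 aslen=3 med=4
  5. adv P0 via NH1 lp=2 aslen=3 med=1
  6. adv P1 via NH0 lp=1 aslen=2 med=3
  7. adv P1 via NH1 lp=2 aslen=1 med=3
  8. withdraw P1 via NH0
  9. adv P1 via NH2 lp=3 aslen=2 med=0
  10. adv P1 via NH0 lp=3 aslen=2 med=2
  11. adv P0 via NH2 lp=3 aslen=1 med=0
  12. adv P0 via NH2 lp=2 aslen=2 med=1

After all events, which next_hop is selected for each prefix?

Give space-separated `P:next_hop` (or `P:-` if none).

Answer: P0:NH2 P1:NH2

Derivation:
Op 1: best P0=NH2 P1=-
Op 2: best P0=NH2 P1=NH1
Op 3: best P0=NH2 P1=NH1
Op 4: best P0=NH2 P1=NH1
Op 5: best P0=NH2 P1=NH1
Op 6: best P0=NH2 P1=NH1
Op 7: best P0=NH2 P1=NH1
Op 8: best P0=NH2 P1=NH1
Op 9: best P0=NH2 P1=NH2
Op 10: best P0=NH2 P1=NH2
Op 11: best P0=NH2 P1=NH2
Op 12: best P0=NH2 P1=NH2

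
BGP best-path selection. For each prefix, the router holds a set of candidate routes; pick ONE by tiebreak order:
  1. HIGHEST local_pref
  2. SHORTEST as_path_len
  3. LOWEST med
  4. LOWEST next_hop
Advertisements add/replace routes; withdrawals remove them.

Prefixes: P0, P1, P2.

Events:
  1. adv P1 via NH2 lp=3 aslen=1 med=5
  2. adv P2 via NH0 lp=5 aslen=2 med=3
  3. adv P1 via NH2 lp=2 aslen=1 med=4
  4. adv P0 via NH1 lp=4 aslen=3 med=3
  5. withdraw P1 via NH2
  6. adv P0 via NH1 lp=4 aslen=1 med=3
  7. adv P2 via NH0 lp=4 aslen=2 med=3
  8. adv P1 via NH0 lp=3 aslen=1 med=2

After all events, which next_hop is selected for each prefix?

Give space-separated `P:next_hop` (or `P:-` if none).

Op 1: best P0=- P1=NH2 P2=-
Op 2: best P0=- P1=NH2 P2=NH0
Op 3: best P0=- P1=NH2 P2=NH0
Op 4: best P0=NH1 P1=NH2 P2=NH0
Op 5: best P0=NH1 P1=- P2=NH0
Op 6: best P0=NH1 P1=- P2=NH0
Op 7: best P0=NH1 P1=- P2=NH0
Op 8: best P0=NH1 P1=NH0 P2=NH0

Answer: P0:NH1 P1:NH0 P2:NH0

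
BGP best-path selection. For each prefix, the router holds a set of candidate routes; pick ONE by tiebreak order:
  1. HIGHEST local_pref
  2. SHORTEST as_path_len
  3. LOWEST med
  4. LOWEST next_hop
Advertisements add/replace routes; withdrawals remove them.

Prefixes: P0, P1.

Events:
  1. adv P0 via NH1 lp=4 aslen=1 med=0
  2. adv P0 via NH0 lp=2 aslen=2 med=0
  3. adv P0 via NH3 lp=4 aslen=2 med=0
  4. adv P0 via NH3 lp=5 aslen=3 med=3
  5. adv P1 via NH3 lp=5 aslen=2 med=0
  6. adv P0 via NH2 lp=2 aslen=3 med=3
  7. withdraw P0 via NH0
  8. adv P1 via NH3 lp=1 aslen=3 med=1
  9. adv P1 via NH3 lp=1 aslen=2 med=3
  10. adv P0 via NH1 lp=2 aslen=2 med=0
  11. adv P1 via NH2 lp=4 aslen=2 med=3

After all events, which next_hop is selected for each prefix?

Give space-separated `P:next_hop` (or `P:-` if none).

Answer: P0:NH3 P1:NH2

Derivation:
Op 1: best P0=NH1 P1=-
Op 2: best P0=NH1 P1=-
Op 3: best P0=NH1 P1=-
Op 4: best P0=NH3 P1=-
Op 5: best P0=NH3 P1=NH3
Op 6: best P0=NH3 P1=NH3
Op 7: best P0=NH3 P1=NH3
Op 8: best P0=NH3 P1=NH3
Op 9: best P0=NH3 P1=NH3
Op 10: best P0=NH3 P1=NH3
Op 11: best P0=NH3 P1=NH2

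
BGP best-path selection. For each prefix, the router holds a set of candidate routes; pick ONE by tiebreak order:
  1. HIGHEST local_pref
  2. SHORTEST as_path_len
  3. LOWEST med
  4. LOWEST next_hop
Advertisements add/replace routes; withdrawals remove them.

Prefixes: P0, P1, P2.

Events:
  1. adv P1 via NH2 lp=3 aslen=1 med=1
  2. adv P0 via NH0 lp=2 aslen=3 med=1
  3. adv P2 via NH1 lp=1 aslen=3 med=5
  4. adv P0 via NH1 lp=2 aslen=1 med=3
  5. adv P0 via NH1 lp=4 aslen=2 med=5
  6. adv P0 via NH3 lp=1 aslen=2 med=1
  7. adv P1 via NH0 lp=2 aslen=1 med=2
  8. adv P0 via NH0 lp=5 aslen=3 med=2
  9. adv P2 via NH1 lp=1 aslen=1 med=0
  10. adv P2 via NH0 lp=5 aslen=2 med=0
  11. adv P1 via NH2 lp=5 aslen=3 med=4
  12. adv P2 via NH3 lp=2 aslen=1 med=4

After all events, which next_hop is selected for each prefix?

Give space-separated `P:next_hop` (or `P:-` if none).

Op 1: best P0=- P1=NH2 P2=-
Op 2: best P0=NH0 P1=NH2 P2=-
Op 3: best P0=NH0 P1=NH2 P2=NH1
Op 4: best P0=NH1 P1=NH2 P2=NH1
Op 5: best P0=NH1 P1=NH2 P2=NH1
Op 6: best P0=NH1 P1=NH2 P2=NH1
Op 7: best P0=NH1 P1=NH2 P2=NH1
Op 8: best P0=NH0 P1=NH2 P2=NH1
Op 9: best P0=NH0 P1=NH2 P2=NH1
Op 10: best P0=NH0 P1=NH2 P2=NH0
Op 11: best P0=NH0 P1=NH2 P2=NH0
Op 12: best P0=NH0 P1=NH2 P2=NH0

Answer: P0:NH0 P1:NH2 P2:NH0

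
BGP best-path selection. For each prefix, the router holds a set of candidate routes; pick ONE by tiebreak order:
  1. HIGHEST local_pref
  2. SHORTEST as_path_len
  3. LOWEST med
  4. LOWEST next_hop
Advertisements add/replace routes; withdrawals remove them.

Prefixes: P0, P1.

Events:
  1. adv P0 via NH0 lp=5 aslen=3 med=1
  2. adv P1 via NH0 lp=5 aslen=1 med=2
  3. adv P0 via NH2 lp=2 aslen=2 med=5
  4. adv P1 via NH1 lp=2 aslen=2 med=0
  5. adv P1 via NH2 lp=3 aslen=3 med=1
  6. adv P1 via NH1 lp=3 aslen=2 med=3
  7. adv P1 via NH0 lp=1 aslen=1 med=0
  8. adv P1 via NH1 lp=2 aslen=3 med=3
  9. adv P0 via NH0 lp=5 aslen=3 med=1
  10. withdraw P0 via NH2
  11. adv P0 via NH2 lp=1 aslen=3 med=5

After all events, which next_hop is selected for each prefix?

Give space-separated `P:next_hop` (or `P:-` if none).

Answer: P0:NH0 P1:NH2

Derivation:
Op 1: best P0=NH0 P1=-
Op 2: best P0=NH0 P1=NH0
Op 3: best P0=NH0 P1=NH0
Op 4: best P0=NH0 P1=NH0
Op 5: best P0=NH0 P1=NH0
Op 6: best P0=NH0 P1=NH0
Op 7: best P0=NH0 P1=NH1
Op 8: best P0=NH0 P1=NH2
Op 9: best P0=NH0 P1=NH2
Op 10: best P0=NH0 P1=NH2
Op 11: best P0=NH0 P1=NH2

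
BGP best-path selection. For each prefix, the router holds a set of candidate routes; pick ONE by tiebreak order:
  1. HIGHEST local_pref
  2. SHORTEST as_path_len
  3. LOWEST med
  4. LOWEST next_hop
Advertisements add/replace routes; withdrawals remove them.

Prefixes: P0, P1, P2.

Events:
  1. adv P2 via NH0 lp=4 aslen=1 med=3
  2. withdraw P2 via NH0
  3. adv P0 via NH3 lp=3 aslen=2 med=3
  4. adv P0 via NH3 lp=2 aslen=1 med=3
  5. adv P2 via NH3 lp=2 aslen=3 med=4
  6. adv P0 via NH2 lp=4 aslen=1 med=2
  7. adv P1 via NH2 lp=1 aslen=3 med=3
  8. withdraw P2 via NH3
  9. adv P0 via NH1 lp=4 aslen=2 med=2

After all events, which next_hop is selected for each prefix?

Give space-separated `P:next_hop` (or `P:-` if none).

Answer: P0:NH2 P1:NH2 P2:-

Derivation:
Op 1: best P0=- P1=- P2=NH0
Op 2: best P0=- P1=- P2=-
Op 3: best P0=NH3 P1=- P2=-
Op 4: best P0=NH3 P1=- P2=-
Op 5: best P0=NH3 P1=- P2=NH3
Op 6: best P0=NH2 P1=- P2=NH3
Op 7: best P0=NH2 P1=NH2 P2=NH3
Op 8: best P0=NH2 P1=NH2 P2=-
Op 9: best P0=NH2 P1=NH2 P2=-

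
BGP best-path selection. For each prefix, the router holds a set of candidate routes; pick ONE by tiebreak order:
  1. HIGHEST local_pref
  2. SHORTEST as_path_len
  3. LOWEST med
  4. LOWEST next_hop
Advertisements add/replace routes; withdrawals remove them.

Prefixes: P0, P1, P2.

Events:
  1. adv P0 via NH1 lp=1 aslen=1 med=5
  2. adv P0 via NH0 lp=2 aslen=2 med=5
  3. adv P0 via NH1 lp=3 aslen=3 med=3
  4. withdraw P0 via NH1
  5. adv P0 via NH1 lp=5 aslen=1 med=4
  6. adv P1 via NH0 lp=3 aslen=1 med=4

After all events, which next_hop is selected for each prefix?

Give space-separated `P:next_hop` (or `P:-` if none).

Answer: P0:NH1 P1:NH0 P2:-

Derivation:
Op 1: best P0=NH1 P1=- P2=-
Op 2: best P0=NH0 P1=- P2=-
Op 3: best P0=NH1 P1=- P2=-
Op 4: best P0=NH0 P1=- P2=-
Op 5: best P0=NH1 P1=- P2=-
Op 6: best P0=NH1 P1=NH0 P2=-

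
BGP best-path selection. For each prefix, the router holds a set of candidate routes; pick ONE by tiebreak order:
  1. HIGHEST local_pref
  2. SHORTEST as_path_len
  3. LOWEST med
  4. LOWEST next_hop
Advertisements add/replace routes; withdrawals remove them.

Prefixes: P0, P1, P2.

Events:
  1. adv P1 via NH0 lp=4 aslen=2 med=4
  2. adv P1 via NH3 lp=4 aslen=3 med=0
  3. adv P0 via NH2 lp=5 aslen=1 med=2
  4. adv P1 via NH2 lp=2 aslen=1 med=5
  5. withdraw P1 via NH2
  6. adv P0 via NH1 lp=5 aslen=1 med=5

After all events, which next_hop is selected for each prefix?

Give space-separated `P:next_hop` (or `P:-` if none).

Op 1: best P0=- P1=NH0 P2=-
Op 2: best P0=- P1=NH0 P2=-
Op 3: best P0=NH2 P1=NH0 P2=-
Op 4: best P0=NH2 P1=NH0 P2=-
Op 5: best P0=NH2 P1=NH0 P2=-
Op 6: best P0=NH2 P1=NH0 P2=-

Answer: P0:NH2 P1:NH0 P2:-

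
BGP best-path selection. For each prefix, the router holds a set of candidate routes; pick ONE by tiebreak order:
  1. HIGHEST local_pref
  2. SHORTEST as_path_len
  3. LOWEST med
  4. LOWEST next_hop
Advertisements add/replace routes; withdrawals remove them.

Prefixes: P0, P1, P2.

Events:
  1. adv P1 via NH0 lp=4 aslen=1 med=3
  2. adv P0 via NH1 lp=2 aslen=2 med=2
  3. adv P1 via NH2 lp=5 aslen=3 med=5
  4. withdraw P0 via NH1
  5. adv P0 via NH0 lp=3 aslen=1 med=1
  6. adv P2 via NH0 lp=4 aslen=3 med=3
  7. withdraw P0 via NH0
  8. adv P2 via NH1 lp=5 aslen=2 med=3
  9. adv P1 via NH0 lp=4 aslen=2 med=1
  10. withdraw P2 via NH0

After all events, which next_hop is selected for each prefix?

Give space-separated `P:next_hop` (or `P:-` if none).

Op 1: best P0=- P1=NH0 P2=-
Op 2: best P0=NH1 P1=NH0 P2=-
Op 3: best P0=NH1 P1=NH2 P2=-
Op 4: best P0=- P1=NH2 P2=-
Op 5: best P0=NH0 P1=NH2 P2=-
Op 6: best P0=NH0 P1=NH2 P2=NH0
Op 7: best P0=- P1=NH2 P2=NH0
Op 8: best P0=- P1=NH2 P2=NH1
Op 9: best P0=- P1=NH2 P2=NH1
Op 10: best P0=- P1=NH2 P2=NH1

Answer: P0:- P1:NH2 P2:NH1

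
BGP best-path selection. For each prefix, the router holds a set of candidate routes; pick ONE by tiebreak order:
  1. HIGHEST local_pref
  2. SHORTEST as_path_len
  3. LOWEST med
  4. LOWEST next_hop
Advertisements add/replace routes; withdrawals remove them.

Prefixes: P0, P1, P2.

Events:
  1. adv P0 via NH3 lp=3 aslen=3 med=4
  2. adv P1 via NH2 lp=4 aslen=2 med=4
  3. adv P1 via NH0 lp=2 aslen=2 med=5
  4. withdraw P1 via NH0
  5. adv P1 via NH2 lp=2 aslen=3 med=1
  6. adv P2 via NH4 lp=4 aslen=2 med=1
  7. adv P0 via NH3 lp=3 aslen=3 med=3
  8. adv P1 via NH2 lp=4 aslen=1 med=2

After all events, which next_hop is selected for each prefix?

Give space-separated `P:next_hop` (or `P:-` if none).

Answer: P0:NH3 P1:NH2 P2:NH4

Derivation:
Op 1: best P0=NH3 P1=- P2=-
Op 2: best P0=NH3 P1=NH2 P2=-
Op 3: best P0=NH3 P1=NH2 P2=-
Op 4: best P0=NH3 P1=NH2 P2=-
Op 5: best P0=NH3 P1=NH2 P2=-
Op 6: best P0=NH3 P1=NH2 P2=NH4
Op 7: best P0=NH3 P1=NH2 P2=NH4
Op 8: best P0=NH3 P1=NH2 P2=NH4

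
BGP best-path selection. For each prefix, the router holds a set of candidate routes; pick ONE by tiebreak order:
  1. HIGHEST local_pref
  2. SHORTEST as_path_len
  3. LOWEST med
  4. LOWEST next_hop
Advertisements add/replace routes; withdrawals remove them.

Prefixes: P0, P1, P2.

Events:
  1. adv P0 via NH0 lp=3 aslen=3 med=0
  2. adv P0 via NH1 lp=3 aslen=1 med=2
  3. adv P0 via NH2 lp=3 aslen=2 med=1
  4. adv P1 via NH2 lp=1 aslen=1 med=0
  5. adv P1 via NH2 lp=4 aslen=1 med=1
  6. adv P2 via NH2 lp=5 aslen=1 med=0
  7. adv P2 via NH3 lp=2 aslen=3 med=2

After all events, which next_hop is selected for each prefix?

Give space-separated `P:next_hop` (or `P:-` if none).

Answer: P0:NH1 P1:NH2 P2:NH2

Derivation:
Op 1: best P0=NH0 P1=- P2=-
Op 2: best P0=NH1 P1=- P2=-
Op 3: best P0=NH1 P1=- P2=-
Op 4: best P0=NH1 P1=NH2 P2=-
Op 5: best P0=NH1 P1=NH2 P2=-
Op 6: best P0=NH1 P1=NH2 P2=NH2
Op 7: best P0=NH1 P1=NH2 P2=NH2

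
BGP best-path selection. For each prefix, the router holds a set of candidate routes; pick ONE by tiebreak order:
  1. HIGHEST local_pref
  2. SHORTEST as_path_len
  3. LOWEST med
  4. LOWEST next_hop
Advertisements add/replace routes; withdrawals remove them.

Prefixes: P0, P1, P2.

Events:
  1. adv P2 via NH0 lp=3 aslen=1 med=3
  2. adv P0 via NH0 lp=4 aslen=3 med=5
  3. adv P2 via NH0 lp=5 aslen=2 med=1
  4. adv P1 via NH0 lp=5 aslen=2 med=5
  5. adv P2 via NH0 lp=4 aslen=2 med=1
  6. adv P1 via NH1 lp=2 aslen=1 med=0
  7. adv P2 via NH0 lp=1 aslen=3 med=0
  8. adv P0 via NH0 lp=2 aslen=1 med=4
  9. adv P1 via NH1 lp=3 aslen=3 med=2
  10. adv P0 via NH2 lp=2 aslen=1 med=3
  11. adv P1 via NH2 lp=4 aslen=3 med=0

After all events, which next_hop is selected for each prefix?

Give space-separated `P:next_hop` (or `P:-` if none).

Answer: P0:NH2 P1:NH0 P2:NH0

Derivation:
Op 1: best P0=- P1=- P2=NH0
Op 2: best P0=NH0 P1=- P2=NH0
Op 3: best P0=NH0 P1=- P2=NH0
Op 4: best P0=NH0 P1=NH0 P2=NH0
Op 5: best P0=NH0 P1=NH0 P2=NH0
Op 6: best P0=NH0 P1=NH0 P2=NH0
Op 7: best P0=NH0 P1=NH0 P2=NH0
Op 8: best P0=NH0 P1=NH0 P2=NH0
Op 9: best P0=NH0 P1=NH0 P2=NH0
Op 10: best P0=NH2 P1=NH0 P2=NH0
Op 11: best P0=NH2 P1=NH0 P2=NH0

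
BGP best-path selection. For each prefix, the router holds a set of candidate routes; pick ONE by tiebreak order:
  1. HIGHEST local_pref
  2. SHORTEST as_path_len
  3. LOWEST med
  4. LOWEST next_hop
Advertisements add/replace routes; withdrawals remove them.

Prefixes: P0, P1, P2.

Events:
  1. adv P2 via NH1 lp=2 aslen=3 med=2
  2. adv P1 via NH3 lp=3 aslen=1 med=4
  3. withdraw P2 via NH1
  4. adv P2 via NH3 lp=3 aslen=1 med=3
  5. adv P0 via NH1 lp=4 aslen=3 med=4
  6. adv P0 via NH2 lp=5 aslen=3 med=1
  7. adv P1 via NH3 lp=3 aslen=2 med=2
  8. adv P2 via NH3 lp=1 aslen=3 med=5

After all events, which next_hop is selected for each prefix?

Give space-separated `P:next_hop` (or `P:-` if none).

Op 1: best P0=- P1=- P2=NH1
Op 2: best P0=- P1=NH3 P2=NH1
Op 3: best P0=- P1=NH3 P2=-
Op 4: best P0=- P1=NH3 P2=NH3
Op 5: best P0=NH1 P1=NH3 P2=NH3
Op 6: best P0=NH2 P1=NH3 P2=NH3
Op 7: best P0=NH2 P1=NH3 P2=NH3
Op 8: best P0=NH2 P1=NH3 P2=NH3

Answer: P0:NH2 P1:NH3 P2:NH3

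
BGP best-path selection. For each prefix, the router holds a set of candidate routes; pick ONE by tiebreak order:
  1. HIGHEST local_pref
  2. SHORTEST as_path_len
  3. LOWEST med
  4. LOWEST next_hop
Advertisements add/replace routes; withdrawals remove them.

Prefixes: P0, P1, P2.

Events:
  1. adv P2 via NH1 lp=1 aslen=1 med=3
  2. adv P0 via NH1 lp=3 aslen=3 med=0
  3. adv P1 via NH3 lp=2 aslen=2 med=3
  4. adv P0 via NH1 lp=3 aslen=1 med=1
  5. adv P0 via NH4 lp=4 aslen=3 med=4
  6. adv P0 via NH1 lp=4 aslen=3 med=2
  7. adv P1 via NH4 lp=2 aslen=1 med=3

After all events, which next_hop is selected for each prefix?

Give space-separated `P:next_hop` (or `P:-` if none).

Op 1: best P0=- P1=- P2=NH1
Op 2: best P0=NH1 P1=- P2=NH1
Op 3: best P0=NH1 P1=NH3 P2=NH1
Op 4: best P0=NH1 P1=NH3 P2=NH1
Op 5: best P0=NH4 P1=NH3 P2=NH1
Op 6: best P0=NH1 P1=NH3 P2=NH1
Op 7: best P0=NH1 P1=NH4 P2=NH1

Answer: P0:NH1 P1:NH4 P2:NH1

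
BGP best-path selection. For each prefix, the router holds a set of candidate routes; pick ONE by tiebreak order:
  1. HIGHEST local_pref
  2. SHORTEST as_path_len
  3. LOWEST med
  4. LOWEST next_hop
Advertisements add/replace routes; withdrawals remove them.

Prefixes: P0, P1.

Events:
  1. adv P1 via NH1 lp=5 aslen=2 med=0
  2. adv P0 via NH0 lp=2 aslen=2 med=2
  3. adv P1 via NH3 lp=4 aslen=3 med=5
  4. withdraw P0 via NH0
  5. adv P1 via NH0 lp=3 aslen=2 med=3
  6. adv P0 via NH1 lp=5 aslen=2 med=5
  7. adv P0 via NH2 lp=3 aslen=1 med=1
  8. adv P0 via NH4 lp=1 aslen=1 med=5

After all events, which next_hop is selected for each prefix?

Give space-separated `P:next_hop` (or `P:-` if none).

Answer: P0:NH1 P1:NH1

Derivation:
Op 1: best P0=- P1=NH1
Op 2: best P0=NH0 P1=NH1
Op 3: best P0=NH0 P1=NH1
Op 4: best P0=- P1=NH1
Op 5: best P0=- P1=NH1
Op 6: best P0=NH1 P1=NH1
Op 7: best P0=NH1 P1=NH1
Op 8: best P0=NH1 P1=NH1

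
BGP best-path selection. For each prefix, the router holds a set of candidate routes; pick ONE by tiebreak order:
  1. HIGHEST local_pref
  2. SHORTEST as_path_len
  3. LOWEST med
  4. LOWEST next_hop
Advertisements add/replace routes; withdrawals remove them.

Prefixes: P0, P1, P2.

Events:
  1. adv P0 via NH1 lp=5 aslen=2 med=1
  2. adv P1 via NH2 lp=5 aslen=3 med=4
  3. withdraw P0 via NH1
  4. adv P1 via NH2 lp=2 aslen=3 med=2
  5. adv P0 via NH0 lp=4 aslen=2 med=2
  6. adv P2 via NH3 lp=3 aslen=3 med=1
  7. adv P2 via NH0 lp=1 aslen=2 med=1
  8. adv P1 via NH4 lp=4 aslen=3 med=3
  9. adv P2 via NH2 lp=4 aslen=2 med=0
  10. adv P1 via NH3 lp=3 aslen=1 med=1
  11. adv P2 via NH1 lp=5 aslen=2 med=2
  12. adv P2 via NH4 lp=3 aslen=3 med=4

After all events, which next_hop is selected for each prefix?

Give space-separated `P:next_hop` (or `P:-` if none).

Answer: P0:NH0 P1:NH4 P2:NH1

Derivation:
Op 1: best P0=NH1 P1=- P2=-
Op 2: best P0=NH1 P1=NH2 P2=-
Op 3: best P0=- P1=NH2 P2=-
Op 4: best P0=- P1=NH2 P2=-
Op 5: best P0=NH0 P1=NH2 P2=-
Op 6: best P0=NH0 P1=NH2 P2=NH3
Op 7: best P0=NH0 P1=NH2 P2=NH3
Op 8: best P0=NH0 P1=NH4 P2=NH3
Op 9: best P0=NH0 P1=NH4 P2=NH2
Op 10: best P0=NH0 P1=NH4 P2=NH2
Op 11: best P0=NH0 P1=NH4 P2=NH1
Op 12: best P0=NH0 P1=NH4 P2=NH1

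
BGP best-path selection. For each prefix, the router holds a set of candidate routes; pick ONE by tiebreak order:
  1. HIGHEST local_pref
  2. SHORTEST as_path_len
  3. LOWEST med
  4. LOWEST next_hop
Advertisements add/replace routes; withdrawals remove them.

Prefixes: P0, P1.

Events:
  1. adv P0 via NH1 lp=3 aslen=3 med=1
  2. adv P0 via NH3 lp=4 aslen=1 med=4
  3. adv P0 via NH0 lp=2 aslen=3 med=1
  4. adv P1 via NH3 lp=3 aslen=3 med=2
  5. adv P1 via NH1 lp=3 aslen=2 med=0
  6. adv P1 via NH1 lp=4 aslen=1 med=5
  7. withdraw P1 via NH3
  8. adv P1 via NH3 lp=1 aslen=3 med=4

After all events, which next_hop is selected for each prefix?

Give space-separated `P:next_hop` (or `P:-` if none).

Op 1: best P0=NH1 P1=-
Op 2: best P0=NH3 P1=-
Op 3: best P0=NH3 P1=-
Op 4: best P0=NH3 P1=NH3
Op 5: best P0=NH3 P1=NH1
Op 6: best P0=NH3 P1=NH1
Op 7: best P0=NH3 P1=NH1
Op 8: best P0=NH3 P1=NH1

Answer: P0:NH3 P1:NH1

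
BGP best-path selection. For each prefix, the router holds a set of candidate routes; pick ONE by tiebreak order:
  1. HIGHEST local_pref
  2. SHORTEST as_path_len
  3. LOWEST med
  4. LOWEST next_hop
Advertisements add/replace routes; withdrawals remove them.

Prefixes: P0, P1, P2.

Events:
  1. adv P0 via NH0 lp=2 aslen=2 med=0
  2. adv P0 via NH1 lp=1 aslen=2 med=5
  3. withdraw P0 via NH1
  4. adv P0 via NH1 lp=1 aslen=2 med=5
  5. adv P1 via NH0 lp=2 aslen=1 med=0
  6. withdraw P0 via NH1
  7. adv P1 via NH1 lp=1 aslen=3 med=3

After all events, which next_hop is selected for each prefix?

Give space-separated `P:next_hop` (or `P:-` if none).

Answer: P0:NH0 P1:NH0 P2:-

Derivation:
Op 1: best P0=NH0 P1=- P2=-
Op 2: best P0=NH0 P1=- P2=-
Op 3: best P0=NH0 P1=- P2=-
Op 4: best P0=NH0 P1=- P2=-
Op 5: best P0=NH0 P1=NH0 P2=-
Op 6: best P0=NH0 P1=NH0 P2=-
Op 7: best P0=NH0 P1=NH0 P2=-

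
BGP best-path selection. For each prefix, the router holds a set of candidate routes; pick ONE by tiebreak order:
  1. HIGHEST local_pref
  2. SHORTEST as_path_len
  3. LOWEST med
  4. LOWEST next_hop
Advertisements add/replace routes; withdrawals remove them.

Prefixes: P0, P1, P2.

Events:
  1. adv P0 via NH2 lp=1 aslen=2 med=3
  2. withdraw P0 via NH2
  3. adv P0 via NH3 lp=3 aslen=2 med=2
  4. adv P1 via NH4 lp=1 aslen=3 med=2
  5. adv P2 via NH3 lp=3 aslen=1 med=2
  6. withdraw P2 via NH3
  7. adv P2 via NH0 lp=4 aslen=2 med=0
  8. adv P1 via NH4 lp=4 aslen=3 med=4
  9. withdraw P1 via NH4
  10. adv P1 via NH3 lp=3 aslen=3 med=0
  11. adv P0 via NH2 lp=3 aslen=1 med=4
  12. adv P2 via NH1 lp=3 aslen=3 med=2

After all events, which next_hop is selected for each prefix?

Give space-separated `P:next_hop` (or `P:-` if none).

Op 1: best P0=NH2 P1=- P2=-
Op 2: best P0=- P1=- P2=-
Op 3: best P0=NH3 P1=- P2=-
Op 4: best P0=NH3 P1=NH4 P2=-
Op 5: best P0=NH3 P1=NH4 P2=NH3
Op 6: best P0=NH3 P1=NH4 P2=-
Op 7: best P0=NH3 P1=NH4 P2=NH0
Op 8: best P0=NH3 P1=NH4 P2=NH0
Op 9: best P0=NH3 P1=- P2=NH0
Op 10: best P0=NH3 P1=NH3 P2=NH0
Op 11: best P0=NH2 P1=NH3 P2=NH0
Op 12: best P0=NH2 P1=NH3 P2=NH0

Answer: P0:NH2 P1:NH3 P2:NH0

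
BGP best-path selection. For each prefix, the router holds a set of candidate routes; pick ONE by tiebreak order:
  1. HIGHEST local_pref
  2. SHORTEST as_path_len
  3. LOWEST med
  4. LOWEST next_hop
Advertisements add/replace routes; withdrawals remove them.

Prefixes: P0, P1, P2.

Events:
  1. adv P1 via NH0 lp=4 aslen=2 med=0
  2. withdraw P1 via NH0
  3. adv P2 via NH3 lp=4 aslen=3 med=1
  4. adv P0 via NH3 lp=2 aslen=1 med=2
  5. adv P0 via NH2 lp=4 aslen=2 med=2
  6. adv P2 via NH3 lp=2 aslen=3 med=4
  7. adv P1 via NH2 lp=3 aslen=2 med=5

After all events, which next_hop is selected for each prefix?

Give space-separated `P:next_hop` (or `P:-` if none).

Op 1: best P0=- P1=NH0 P2=-
Op 2: best P0=- P1=- P2=-
Op 3: best P0=- P1=- P2=NH3
Op 4: best P0=NH3 P1=- P2=NH3
Op 5: best P0=NH2 P1=- P2=NH3
Op 6: best P0=NH2 P1=- P2=NH3
Op 7: best P0=NH2 P1=NH2 P2=NH3

Answer: P0:NH2 P1:NH2 P2:NH3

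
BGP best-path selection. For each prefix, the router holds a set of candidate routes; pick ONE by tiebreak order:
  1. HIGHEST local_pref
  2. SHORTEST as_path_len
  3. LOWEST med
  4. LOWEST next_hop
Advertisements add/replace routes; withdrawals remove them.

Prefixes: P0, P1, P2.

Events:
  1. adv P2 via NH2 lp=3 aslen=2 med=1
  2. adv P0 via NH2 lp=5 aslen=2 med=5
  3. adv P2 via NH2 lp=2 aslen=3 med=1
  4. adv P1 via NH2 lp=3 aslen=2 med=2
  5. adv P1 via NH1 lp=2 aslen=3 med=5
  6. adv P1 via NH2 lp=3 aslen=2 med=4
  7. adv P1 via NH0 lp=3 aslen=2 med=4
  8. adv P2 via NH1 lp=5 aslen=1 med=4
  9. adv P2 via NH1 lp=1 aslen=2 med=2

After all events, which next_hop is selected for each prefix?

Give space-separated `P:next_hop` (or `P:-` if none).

Op 1: best P0=- P1=- P2=NH2
Op 2: best P0=NH2 P1=- P2=NH2
Op 3: best P0=NH2 P1=- P2=NH2
Op 4: best P0=NH2 P1=NH2 P2=NH2
Op 5: best P0=NH2 P1=NH2 P2=NH2
Op 6: best P0=NH2 P1=NH2 P2=NH2
Op 7: best P0=NH2 P1=NH0 P2=NH2
Op 8: best P0=NH2 P1=NH0 P2=NH1
Op 9: best P0=NH2 P1=NH0 P2=NH2

Answer: P0:NH2 P1:NH0 P2:NH2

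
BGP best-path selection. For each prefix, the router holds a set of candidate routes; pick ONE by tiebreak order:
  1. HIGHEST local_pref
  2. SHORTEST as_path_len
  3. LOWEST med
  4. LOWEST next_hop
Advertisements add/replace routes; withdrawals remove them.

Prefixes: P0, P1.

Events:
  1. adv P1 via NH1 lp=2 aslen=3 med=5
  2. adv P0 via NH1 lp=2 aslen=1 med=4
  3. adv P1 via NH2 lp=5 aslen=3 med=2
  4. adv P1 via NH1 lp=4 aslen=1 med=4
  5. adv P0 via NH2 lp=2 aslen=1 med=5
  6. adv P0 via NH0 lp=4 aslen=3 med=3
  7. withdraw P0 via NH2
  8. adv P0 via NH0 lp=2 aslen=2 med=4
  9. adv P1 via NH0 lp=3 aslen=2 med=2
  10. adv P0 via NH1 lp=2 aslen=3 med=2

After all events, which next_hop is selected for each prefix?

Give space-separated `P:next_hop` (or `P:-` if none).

Op 1: best P0=- P1=NH1
Op 2: best P0=NH1 P1=NH1
Op 3: best P0=NH1 P1=NH2
Op 4: best P0=NH1 P1=NH2
Op 5: best P0=NH1 P1=NH2
Op 6: best P0=NH0 P1=NH2
Op 7: best P0=NH0 P1=NH2
Op 8: best P0=NH1 P1=NH2
Op 9: best P0=NH1 P1=NH2
Op 10: best P0=NH0 P1=NH2

Answer: P0:NH0 P1:NH2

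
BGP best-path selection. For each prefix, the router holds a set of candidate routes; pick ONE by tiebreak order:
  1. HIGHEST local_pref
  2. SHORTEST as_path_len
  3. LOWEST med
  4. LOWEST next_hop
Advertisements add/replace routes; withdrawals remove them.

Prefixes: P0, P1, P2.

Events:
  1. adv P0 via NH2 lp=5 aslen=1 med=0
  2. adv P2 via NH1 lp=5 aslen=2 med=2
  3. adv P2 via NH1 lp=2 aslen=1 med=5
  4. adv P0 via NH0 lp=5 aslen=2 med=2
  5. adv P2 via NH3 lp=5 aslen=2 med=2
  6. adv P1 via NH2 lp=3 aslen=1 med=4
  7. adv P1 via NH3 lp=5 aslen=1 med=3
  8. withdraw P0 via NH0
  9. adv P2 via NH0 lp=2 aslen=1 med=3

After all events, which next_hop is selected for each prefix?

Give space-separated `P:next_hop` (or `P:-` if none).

Answer: P0:NH2 P1:NH3 P2:NH3

Derivation:
Op 1: best P0=NH2 P1=- P2=-
Op 2: best P0=NH2 P1=- P2=NH1
Op 3: best P0=NH2 P1=- P2=NH1
Op 4: best P0=NH2 P1=- P2=NH1
Op 5: best P0=NH2 P1=- P2=NH3
Op 6: best P0=NH2 P1=NH2 P2=NH3
Op 7: best P0=NH2 P1=NH3 P2=NH3
Op 8: best P0=NH2 P1=NH3 P2=NH3
Op 9: best P0=NH2 P1=NH3 P2=NH3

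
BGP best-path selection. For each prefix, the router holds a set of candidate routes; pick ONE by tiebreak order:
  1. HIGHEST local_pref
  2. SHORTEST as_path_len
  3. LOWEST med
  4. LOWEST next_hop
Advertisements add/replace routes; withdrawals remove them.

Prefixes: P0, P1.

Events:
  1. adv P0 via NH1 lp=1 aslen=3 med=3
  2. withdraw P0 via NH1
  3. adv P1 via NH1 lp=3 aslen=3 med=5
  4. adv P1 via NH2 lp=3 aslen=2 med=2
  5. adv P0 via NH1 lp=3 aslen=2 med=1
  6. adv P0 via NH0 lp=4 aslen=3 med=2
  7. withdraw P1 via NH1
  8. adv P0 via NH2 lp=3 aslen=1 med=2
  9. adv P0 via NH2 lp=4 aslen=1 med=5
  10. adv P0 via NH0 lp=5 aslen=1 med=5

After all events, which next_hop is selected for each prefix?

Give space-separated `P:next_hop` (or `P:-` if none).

Answer: P0:NH0 P1:NH2

Derivation:
Op 1: best P0=NH1 P1=-
Op 2: best P0=- P1=-
Op 3: best P0=- P1=NH1
Op 4: best P0=- P1=NH2
Op 5: best P0=NH1 P1=NH2
Op 6: best P0=NH0 P1=NH2
Op 7: best P0=NH0 P1=NH2
Op 8: best P0=NH0 P1=NH2
Op 9: best P0=NH2 P1=NH2
Op 10: best P0=NH0 P1=NH2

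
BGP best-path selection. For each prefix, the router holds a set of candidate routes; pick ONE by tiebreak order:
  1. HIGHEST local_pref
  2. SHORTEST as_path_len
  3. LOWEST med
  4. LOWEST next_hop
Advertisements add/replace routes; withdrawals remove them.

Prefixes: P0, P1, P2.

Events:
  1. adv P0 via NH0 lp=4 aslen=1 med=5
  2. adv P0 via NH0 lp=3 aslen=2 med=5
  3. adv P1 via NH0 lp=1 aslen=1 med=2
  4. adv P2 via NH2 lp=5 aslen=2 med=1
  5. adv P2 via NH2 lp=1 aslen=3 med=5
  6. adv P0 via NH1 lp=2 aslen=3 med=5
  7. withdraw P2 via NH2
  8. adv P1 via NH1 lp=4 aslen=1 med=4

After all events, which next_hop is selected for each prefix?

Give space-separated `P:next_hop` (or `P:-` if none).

Op 1: best P0=NH0 P1=- P2=-
Op 2: best P0=NH0 P1=- P2=-
Op 3: best P0=NH0 P1=NH0 P2=-
Op 4: best P0=NH0 P1=NH0 P2=NH2
Op 5: best P0=NH0 P1=NH0 P2=NH2
Op 6: best P0=NH0 P1=NH0 P2=NH2
Op 7: best P0=NH0 P1=NH0 P2=-
Op 8: best P0=NH0 P1=NH1 P2=-

Answer: P0:NH0 P1:NH1 P2:-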